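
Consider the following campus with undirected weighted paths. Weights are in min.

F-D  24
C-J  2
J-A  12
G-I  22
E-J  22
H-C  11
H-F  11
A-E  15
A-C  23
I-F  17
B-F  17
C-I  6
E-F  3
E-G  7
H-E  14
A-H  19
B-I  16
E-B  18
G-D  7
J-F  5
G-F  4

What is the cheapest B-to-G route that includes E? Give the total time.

Shortest B→E: B–E = 18
Shortest E→G: E–G = 7
Total via E: 18 + 7 = 25 min.

25 min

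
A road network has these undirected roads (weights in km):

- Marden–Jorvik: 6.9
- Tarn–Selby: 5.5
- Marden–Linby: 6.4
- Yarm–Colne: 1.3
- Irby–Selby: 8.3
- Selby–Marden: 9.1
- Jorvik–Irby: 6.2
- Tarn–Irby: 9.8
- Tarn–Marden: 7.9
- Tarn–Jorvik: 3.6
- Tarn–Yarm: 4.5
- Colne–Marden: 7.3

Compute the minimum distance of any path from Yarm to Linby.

15 km

Enumerating some paths:
Yarm–Tarn–Selby–Marden–Linby: 4.5+5.5+9.1+6.4 = 25.5
Yarm–Tarn–Jorvik–Marden–Linby: 4.5+3.6+6.9+6.4 = 21.4
Yarm–Tarn–Marden–Linby: 4.5+7.9+6.4 = 18.8
Yarm–Colne–Marden–Linby: 1.3+7.3+6.4 = 15
Cheapest is Yarm–Colne–Marden–Linby at 15 km.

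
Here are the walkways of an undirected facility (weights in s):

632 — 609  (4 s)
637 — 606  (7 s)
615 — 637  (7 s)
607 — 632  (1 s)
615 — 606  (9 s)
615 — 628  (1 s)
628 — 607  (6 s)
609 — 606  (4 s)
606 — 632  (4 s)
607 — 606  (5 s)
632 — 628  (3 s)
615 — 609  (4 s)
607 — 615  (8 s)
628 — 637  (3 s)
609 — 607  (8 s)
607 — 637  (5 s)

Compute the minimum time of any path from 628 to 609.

5 s

Compare a few routes:
628 → 632 → 609: 3+4 = 7
628 → 632 → 606 → 609: 3+4+4 = 11
628 → 615 → 609: 1+4 = 5
Cheapest is 628 → 615 → 609 at 5 s.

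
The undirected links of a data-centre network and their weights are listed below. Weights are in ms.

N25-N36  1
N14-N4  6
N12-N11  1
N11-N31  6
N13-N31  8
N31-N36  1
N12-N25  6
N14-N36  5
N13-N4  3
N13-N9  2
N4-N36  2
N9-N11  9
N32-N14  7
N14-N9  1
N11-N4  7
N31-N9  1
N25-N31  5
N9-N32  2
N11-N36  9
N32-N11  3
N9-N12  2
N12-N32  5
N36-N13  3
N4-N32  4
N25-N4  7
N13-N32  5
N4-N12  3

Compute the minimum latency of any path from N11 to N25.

6 ms

Enumerating some paths:
N11 - N12 - N9 - N31 - N36 - N25: 1+2+1+1+1 = 6
N11 - N12 - N4 - N36 - N25: 1+3+2+1 = 7
N11 - N12 - N25: 1+6 = 7
The minimum is 6 ms via N11 - N12 - N9 - N31 - N36 - N25.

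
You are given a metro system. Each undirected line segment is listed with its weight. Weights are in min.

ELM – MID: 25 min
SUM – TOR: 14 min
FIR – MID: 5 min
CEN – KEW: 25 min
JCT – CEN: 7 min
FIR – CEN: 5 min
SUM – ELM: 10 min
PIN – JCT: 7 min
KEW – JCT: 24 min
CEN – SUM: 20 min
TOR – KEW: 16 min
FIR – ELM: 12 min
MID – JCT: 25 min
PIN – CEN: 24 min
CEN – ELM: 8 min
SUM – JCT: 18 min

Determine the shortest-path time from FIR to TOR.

36 min

Settle nodes by increasing distance from FIR:
FIR: 0
CEN: 5  (via FIR)
MID: 5  (via FIR)
ELM: 12  (via FIR)
JCT: 12  (via CEN)
PIN: 19  (via JCT)
SUM: 22  (via ELM)
KEW: 30  (via CEN)
TOR: 36  (via SUM)
Shortest route: FIR–ELM–SUM–TOR = 36 min.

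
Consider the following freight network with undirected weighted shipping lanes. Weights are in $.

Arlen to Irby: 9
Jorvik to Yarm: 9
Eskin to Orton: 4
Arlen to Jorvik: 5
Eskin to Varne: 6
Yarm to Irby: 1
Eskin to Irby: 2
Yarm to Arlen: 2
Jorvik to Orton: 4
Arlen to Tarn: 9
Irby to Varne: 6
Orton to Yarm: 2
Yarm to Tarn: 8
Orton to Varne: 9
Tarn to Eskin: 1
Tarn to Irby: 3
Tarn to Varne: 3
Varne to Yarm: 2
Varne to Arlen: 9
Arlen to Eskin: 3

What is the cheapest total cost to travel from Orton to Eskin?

Settle nodes by increasing distance from Orton:
Orton: 0
Yarm: 2  (via Orton)
Irby: 3  (via Yarm)
Eskin: 4  (via Orton)
Shortest route: Orton → Eskin = $4.

$4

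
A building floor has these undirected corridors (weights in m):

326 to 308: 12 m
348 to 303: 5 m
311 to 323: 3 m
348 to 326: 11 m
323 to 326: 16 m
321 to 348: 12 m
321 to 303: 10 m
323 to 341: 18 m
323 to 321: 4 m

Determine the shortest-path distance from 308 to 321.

32 m

Settle nodes by increasing distance from 308:
308: 0
326: 12  (via 308)
348: 23  (via 326)
303: 28  (via 348)
323: 28  (via 326)
311: 31  (via 323)
321: 32  (via 323)
Shortest route: 308 → 326 → 323 → 321 = 32 m.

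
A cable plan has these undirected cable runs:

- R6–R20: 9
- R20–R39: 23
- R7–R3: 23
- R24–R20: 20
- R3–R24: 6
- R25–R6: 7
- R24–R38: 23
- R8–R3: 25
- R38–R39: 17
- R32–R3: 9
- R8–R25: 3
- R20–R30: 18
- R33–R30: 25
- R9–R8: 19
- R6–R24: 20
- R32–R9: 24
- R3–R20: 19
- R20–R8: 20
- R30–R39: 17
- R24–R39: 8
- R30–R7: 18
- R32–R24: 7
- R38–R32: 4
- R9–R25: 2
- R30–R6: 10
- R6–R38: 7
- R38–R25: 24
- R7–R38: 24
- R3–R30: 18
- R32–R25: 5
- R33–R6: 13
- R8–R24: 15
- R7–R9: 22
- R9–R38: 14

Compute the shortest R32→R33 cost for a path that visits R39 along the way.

Shortest R32→R39: R32–R24–R39 = 15
Shortest R39→R33: R39–R38–R6–R33 = 37
Total via R39: 15 + 37 = 52.

52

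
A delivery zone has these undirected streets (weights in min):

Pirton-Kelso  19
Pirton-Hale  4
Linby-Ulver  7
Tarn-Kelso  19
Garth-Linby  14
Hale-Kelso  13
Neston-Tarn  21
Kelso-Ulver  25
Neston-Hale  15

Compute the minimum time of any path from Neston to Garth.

74 min

Compare a few routes:
Neston–Hale–Kelso–Ulver–Linby–Garth: 15+13+25+7+14 = 74
Neston–Hale–Pirton–Kelso–Ulver–Linby–Garth: 15+4+19+25+7+14 = 84
The minimum is 74 min via Neston–Hale–Kelso–Ulver–Linby–Garth.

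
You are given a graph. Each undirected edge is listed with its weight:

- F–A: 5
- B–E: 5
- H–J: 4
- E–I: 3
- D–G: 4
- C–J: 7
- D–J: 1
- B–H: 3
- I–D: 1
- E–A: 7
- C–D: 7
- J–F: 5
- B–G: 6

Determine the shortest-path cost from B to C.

Settle nodes by increasing distance from B:
B: 0
H: 3  (via B)
E: 5  (via B)
G: 6  (via B)
J: 7  (via H)
D: 8  (via J)
I: 8  (via E)
A: 12  (via E)
F: 12  (via J)
C: 14  (via J)
Shortest route: B–H–J–C = 14.

14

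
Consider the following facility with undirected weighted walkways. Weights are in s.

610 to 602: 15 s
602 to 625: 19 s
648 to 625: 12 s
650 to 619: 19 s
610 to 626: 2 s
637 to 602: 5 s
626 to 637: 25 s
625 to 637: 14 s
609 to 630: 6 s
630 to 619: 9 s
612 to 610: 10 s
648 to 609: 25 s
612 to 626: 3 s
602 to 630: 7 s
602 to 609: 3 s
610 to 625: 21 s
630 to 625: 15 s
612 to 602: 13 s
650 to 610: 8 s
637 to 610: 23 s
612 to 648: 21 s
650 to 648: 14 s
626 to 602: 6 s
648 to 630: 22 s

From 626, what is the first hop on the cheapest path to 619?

Compare a few routes:
626–602–630–619: 6+7+9 = 22
626–610–650–619: 2+8+19 = 29
626–602–609–630–619: 6+3+6+9 = 24
The minimum is 22 s via 626–602–630–619.
So from 626 the first move is to 602.

602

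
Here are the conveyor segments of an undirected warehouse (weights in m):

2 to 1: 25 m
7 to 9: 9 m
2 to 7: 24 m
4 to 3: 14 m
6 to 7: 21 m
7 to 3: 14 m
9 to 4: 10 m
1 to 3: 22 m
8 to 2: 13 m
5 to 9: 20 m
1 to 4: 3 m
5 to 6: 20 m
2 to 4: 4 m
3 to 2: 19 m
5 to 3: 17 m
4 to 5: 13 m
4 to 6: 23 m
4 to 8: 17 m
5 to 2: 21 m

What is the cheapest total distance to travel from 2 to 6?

Enumerating some paths:
2 → 4 → 6: 4+23 = 27
2 → 4 → 9 → 7 → 6: 4+10+9+21 = 44
2 → 4 → 5 → 6: 4+13+20 = 37
2 → 5 → 6: 21+20 = 41
Cheapest is 2 → 4 → 6 at 27 m.

27 m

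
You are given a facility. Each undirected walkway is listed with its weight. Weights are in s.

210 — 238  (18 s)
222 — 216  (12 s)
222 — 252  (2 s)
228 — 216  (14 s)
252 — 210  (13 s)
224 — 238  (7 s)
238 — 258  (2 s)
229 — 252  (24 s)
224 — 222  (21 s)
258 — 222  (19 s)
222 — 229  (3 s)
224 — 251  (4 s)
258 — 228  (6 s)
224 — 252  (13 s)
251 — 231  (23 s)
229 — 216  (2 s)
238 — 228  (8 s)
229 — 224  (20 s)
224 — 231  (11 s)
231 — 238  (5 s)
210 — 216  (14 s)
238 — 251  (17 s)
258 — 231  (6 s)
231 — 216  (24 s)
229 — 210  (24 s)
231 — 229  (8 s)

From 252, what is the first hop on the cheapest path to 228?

222

Candidate routes:
252–222–229–231–258–228: 2+3+8+6+6 = 25
252–222–229–231–238–228: 2+3+8+5+8 = 26
252–222–229–216–228: 2+3+2+14 = 21
252–222–229–231–238–258–228: 2+3+8+5+2+6 = 26
The minimum is 21 s via 252–222–229–216–228.
So from 252 the first move is to 222.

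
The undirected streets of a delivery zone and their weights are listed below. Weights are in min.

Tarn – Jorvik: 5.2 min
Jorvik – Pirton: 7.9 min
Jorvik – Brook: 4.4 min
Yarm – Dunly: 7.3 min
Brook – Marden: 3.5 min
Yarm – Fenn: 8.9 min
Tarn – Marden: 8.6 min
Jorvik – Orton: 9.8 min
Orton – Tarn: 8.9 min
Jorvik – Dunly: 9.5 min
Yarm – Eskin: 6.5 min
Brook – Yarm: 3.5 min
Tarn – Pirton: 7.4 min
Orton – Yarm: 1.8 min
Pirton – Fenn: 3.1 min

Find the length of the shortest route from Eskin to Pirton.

Candidate routes:
Eskin - Yarm - Brook - Jorvik - Pirton: 6.5+3.5+4.4+7.9 = 22.3
Eskin - Yarm - Orton - Tarn - Pirton: 6.5+1.8+8.9+7.4 = 24.6
Eskin - Yarm - Fenn - Pirton: 6.5+8.9+3.1 = 18.5
Cheapest is Eskin - Yarm - Fenn - Pirton at 18.5 min.

18.5 min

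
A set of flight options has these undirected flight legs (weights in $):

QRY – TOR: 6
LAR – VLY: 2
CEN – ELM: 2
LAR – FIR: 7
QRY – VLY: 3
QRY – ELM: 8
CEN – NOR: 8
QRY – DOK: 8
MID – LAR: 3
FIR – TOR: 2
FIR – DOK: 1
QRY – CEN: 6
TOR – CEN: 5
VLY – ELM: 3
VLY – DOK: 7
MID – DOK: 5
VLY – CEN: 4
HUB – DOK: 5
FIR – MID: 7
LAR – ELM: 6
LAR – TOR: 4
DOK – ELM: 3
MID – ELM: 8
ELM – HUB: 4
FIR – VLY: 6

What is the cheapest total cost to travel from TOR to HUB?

$8

Candidate routes:
TOR → FIR → DOK → ELM → HUB: 2+1+3+4 = 10
TOR → FIR → DOK → HUB: 2+1+5 = 8
TOR → CEN → ELM → HUB: 5+2+4 = 11
TOR → LAR → VLY → ELM → HUB: 4+2+3+4 = 13
The minimum is $8 via TOR → FIR → DOK → HUB.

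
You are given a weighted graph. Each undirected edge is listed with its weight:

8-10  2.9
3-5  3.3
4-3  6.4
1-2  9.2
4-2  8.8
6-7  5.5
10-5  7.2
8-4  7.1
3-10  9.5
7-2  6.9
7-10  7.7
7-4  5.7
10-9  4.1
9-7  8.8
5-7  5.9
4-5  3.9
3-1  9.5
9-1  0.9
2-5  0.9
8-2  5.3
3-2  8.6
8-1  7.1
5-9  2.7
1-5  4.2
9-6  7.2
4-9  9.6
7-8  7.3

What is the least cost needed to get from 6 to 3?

13.2

Running Dijkstra from 6:
6: 0
7: 5.5  (via 6)
9: 7.2  (via 6)
1: 8.1  (via 9)
5: 9.9  (via 9)
2: 10.8  (via 5)
4: 11.2  (via 7)
10: 11.3  (via 9)
8: 12.8  (via 7)
3: 13.2  (via 5)
Shortest route: 6 → 9 → 5 → 3 = 13.2.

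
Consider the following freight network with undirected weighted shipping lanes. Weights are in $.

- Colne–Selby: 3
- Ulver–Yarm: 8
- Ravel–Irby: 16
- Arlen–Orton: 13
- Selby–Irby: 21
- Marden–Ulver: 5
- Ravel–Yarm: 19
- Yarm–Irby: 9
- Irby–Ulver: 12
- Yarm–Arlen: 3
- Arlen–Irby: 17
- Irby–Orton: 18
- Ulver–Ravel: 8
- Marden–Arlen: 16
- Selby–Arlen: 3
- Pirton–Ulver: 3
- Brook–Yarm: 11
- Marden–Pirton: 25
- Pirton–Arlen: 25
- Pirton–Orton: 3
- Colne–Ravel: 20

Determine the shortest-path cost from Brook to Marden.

Settle nodes by increasing distance from Brook:
Brook: 0
Yarm: 11  (via Brook)
Arlen: 14  (via Yarm)
Selby: 17  (via Arlen)
Ulver: 19  (via Yarm)
Colne: 20  (via Selby)
Irby: 20  (via Yarm)
Pirton: 22  (via Ulver)
Marden: 24  (via Ulver)
Shortest route: Brook–Yarm–Ulver–Marden = $24.

$24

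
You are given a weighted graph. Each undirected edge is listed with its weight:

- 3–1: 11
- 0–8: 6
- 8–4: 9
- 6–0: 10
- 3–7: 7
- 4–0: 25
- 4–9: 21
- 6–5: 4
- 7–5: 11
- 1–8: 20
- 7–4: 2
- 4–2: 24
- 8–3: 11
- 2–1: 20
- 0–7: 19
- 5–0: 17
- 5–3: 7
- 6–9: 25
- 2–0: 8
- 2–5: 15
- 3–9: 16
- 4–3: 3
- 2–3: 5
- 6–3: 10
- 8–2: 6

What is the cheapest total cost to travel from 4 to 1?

Settle nodes by increasing distance from 4:
4: 0
7: 2  (via 4)
3: 3  (via 4)
2: 8  (via 3)
8: 9  (via 4)
5: 10  (via 3)
6: 13  (via 3)
1: 14  (via 3)
Shortest route: 4 → 3 → 1 = 14.

14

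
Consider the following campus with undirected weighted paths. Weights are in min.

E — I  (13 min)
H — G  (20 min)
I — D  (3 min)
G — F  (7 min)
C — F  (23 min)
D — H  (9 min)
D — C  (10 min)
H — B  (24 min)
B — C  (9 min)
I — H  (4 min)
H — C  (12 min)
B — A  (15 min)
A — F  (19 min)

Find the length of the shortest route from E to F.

Compare a few routes:
E - I - H - C - F: 13+4+12+23 = 52
E - I - H - G - F: 13+4+20+7 = 44
E - I - D - C - F: 13+3+10+23 = 49
Cheapest is E - I - H - G - F at 44 min.

44 min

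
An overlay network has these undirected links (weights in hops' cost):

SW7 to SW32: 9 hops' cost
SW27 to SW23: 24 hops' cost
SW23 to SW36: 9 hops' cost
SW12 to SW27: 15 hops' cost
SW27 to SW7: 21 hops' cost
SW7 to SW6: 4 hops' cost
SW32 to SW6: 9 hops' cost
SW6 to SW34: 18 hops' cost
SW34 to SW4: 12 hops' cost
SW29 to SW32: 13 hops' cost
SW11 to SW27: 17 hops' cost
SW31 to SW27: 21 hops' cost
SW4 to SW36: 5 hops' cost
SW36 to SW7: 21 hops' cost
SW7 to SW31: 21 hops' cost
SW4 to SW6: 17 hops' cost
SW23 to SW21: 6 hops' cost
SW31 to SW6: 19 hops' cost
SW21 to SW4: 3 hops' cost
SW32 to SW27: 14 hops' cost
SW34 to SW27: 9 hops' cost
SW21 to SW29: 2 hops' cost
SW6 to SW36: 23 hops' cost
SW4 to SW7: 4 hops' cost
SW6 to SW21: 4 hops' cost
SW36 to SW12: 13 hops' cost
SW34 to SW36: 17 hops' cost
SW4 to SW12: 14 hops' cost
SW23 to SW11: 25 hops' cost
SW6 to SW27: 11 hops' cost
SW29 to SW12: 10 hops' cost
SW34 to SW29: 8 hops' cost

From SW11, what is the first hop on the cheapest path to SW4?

SW23

Compare a few routes:
SW11–SW23–SW21–SW4: 25+6+3 = 34
SW11–SW27–SW6–SW21–SW4: 17+11+4+3 = 35
The minimum is 34 hops' cost via SW11–SW23–SW21–SW4.
So from SW11 the first move is to SW23.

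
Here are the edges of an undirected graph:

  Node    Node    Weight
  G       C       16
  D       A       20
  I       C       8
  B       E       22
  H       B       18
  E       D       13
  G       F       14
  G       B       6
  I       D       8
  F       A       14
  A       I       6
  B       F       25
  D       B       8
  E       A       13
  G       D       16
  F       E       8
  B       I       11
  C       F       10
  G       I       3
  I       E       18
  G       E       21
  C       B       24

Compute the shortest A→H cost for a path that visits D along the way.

40

Shortest A→D: A → I → D = 14
Shortest D→H: D → B → H = 26
Total via D: 14 + 26 = 40.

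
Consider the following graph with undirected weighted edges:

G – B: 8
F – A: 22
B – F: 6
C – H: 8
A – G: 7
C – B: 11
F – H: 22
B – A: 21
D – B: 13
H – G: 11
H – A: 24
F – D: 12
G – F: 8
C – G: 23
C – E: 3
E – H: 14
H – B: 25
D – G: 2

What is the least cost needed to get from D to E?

Enumerating some paths:
D - G - B - C - E: 2+8+11+3 = 24
D - B - C - E: 13+11+3 = 27
The minimum is 24 via D - G - B - C - E.

24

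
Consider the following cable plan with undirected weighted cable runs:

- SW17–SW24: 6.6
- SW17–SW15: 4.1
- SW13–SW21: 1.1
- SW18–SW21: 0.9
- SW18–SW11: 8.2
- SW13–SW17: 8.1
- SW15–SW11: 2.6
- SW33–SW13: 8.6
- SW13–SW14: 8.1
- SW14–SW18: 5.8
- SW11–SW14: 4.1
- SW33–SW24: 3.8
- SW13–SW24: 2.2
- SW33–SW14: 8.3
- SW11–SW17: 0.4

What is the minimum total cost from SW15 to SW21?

Enumerating some paths:
SW15–SW11–SW17–SW24–SW13–SW21: 2.6+0.4+6.6+2.2+1.1 = 12.9
SW15–SW11–SW17–SW13–SW21: 2.6+0.4+8.1+1.1 = 12.2
SW15–SW17–SW13–SW21: 4.1+8.1+1.1 = 13.3
SW15–SW11–SW18–SW21: 2.6+8.2+0.9 = 11.7
Cheapest is SW15–SW11–SW18–SW21 at 11.7.

11.7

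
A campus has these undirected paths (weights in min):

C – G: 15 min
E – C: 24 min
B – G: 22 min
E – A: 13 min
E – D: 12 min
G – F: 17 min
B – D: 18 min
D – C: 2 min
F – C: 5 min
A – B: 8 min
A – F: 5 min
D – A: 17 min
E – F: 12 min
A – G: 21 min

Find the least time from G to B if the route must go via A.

29 min

Shortest G→A: G–A = 21
Best A to B: A–B costing 8
Total via A: 21 + 8 = 29 min.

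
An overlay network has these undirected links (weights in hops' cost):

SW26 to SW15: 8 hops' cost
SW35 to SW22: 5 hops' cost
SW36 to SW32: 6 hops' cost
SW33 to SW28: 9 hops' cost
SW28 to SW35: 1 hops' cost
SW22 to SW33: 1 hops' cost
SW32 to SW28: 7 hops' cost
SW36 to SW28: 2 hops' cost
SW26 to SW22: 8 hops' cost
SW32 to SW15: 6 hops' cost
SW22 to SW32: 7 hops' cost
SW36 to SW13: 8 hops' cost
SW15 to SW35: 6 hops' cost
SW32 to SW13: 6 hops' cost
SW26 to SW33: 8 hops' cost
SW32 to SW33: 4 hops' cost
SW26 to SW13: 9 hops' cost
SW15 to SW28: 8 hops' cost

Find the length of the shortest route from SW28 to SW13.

Shortest distances from SW28:
SW28: 0
SW35: 1  (via SW28)
SW36: 2  (via SW28)
SW22: 6  (via SW35)
SW33: 7  (via SW22)
SW32: 7  (via SW28)
SW15: 7  (via SW35)
SW13: 10  (via SW36)
Shortest route: SW28 → SW36 → SW13 = 10 hops' cost.

10 hops' cost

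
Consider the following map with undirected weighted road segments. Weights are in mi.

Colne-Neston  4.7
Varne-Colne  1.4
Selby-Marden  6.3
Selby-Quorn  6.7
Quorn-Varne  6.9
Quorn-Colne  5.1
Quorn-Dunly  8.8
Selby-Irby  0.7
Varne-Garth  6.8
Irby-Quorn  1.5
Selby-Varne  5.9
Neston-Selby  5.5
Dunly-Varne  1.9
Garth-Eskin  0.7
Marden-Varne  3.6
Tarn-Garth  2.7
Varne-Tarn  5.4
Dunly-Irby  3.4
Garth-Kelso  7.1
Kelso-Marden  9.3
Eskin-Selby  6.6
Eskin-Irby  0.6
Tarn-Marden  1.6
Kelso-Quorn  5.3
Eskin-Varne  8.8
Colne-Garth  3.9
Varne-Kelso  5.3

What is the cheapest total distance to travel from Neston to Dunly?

8 mi

Shortest distances from Neston:
Neston: 0
Colne: 4.7  (via Neston)
Selby: 5.5  (via Neston)
Varne: 6.1  (via Colne)
Irby: 6.2  (via Selby)
Eskin: 6.8  (via Irby)
Garth: 7.5  (via Eskin)
Quorn: 7.7  (via Irby)
Dunly: 8  (via Varne)
Shortest route: Neston → Colne → Varne → Dunly = 8 mi.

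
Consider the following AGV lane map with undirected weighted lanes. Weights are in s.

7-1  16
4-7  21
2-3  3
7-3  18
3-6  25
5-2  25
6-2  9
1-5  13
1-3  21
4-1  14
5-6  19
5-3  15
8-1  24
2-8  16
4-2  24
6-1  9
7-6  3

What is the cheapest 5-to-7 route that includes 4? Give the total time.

48 s

Shortest 5→4: 5–1–4 = 27
Best 4 to 7: 4–7 costing 21
Total via 4: 27 + 21 = 48 s.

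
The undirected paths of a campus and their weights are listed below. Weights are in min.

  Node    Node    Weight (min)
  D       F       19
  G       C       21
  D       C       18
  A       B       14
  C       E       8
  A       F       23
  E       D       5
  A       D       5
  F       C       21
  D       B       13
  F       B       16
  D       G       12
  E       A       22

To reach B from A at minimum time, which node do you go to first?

B

Enumerating some paths:
A–B: 14 = 14
A–D–B: 5+13 = 18
Cheapest is A–B at 14 min.
So from A the first move is to B.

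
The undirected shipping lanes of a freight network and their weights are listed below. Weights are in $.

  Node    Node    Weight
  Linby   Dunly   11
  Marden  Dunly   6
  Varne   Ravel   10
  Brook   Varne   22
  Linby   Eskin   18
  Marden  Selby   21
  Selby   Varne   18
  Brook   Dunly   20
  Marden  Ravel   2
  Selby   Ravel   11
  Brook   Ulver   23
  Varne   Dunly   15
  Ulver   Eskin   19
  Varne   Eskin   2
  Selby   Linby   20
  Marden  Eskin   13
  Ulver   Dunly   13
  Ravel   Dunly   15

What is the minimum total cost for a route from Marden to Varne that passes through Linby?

$37

Shortest Marden→Linby: Marden–Dunly–Linby = 17
Best Linby to Varne: Linby–Eskin–Varne costing 20
Total via Linby: 17 + 20 = $37.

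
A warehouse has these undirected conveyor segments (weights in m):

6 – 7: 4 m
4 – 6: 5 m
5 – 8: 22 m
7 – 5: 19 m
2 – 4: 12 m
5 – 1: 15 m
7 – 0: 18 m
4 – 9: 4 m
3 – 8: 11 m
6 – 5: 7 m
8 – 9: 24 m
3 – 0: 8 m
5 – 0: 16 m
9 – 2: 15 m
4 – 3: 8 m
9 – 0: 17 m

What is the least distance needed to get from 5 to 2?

Settle nodes by increasing distance from 5:
5: 0
6: 7  (via 5)
7: 11  (via 6)
4: 12  (via 6)
1: 15  (via 5)
0: 16  (via 5)
9: 16  (via 4)
3: 20  (via 4)
8: 22  (via 5)
2: 24  (via 4)
Shortest route: 5 → 6 → 4 → 2 = 24 m.

24 m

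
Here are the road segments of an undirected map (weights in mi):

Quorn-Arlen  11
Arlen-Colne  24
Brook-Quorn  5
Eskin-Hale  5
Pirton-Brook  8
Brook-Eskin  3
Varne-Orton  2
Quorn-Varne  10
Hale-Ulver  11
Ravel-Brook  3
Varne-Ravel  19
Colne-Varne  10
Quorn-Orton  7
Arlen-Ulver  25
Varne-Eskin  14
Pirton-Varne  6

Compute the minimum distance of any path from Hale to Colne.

29 mi

Settle nodes by increasing distance from Hale:
Hale: 0
Eskin: 5  (via Hale)
Brook: 8  (via Eskin)
Ravel: 11  (via Brook)
Ulver: 11  (via Hale)
Quorn: 13  (via Brook)
Pirton: 16  (via Brook)
Varne: 19  (via Eskin)
Orton: 20  (via Quorn)
Arlen: 24  (via Quorn)
Colne: 29  (via Varne)
Shortest route: Hale → Eskin → Varne → Colne = 29 mi.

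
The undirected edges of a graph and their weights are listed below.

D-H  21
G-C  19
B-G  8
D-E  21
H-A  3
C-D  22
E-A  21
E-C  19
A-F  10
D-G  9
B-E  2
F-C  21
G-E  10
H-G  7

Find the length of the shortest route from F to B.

28

Candidate routes:
F - A - H - G - B: 10+3+7+8 = 28
F - A - H - G - E - B: 10+3+7+10+2 = 32
Cheapest is F - A - H - G - B at 28.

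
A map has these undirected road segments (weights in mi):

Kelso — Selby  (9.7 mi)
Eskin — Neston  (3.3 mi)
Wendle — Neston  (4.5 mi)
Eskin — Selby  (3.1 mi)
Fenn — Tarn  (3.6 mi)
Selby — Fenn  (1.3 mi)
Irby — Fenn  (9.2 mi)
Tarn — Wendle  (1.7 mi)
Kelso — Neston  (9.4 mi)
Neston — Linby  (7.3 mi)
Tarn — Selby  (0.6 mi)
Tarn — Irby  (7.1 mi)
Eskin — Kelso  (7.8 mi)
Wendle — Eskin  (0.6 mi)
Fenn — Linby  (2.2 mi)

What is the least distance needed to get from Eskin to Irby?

Settle nodes by increasing distance from Eskin:
Eskin: 0
Wendle: 0.6  (via Eskin)
Tarn: 2.3  (via Wendle)
Selby: 2.9  (via Tarn)
Neston: 3.3  (via Eskin)
Fenn: 4.2  (via Selby)
Linby: 6.4  (via Fenn)
Kelso: 7.8  (via Eskin)
Irby: 9.4  (via Tarn)
Shortest route: Eskin–Wendle–Tarn–Irby = 9.4 mi.

9.4 mi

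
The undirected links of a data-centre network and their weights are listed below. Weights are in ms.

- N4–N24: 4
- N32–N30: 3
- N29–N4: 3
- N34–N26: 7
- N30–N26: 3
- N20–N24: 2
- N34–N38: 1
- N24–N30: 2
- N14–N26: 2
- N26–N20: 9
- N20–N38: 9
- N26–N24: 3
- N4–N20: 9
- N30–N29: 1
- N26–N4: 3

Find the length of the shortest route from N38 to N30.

Settle nodes by increasing distance from N38:
N38: 0
N34: 1  (via N38)
N26: 8  (via N34)
N20: 9  (via N38)
N14: 10  (via N26)
N4: 11  (via N26)
N24: 11  (via N26)
N30: 11  (via N26)
Shortest route: N38 → N34 → N26 → N30 = 11 ms.

11 ms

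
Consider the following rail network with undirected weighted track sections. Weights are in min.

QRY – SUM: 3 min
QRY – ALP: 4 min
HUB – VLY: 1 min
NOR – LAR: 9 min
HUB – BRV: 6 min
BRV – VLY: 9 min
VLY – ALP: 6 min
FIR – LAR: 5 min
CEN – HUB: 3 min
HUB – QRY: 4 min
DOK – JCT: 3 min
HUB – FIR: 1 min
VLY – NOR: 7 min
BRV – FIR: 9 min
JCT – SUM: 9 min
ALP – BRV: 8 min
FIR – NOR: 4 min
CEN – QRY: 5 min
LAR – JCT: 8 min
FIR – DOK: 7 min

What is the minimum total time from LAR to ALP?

13 min

Settle nodes by increasing distance from LAR:
LAR: 0
FIR: 5  (via LAR)
HUB: 6  (via FIR)
VLY: 7  (via HUB)
JCT: 8  (via LAR)
NOR: 9  (via LAR)
CEN: 9  (via HUB)
QRY: 10  (via HUB)
DOK: 11  (via JCT)
BRV: 12  (via HUB)
SUM: 13  (via QRY)
ALP: 13  (via VLY)
Shortest route: LAR → FIR → HUB → VLY → ALP = 13 min.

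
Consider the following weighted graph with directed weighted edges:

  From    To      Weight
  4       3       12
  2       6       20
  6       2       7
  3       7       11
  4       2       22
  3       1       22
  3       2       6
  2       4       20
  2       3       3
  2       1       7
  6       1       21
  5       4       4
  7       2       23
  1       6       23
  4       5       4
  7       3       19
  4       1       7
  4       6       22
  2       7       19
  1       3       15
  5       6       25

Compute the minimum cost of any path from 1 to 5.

45

Running Dijkstra from 1:
1: 0
3: 15  (via 1)
2: 21  (via 3)
6: 23  (via 1)
7: 26  (via 3)
4: 41  (via 2)
5: 45  (via 4)
Shortest route: 1 → 3 → 2 → 4 → 5 = 45.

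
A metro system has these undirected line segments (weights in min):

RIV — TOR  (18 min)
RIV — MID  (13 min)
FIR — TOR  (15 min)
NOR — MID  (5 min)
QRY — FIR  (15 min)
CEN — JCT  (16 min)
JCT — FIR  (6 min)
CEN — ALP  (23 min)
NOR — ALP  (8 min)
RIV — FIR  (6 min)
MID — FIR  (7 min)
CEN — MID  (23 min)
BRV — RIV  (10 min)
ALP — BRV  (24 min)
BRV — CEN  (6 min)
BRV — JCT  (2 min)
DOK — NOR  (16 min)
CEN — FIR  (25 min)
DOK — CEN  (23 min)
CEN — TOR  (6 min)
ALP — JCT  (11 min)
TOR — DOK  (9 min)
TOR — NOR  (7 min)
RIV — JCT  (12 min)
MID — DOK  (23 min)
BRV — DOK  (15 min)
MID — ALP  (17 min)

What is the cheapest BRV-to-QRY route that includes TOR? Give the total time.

42 min

Shortest BRV→TOR: BRV–CEN–TOR = 12
Best TOR to QRY: TOR–FIR–QRY costing 30
Total via TOR: 12 + 30 = 42 min.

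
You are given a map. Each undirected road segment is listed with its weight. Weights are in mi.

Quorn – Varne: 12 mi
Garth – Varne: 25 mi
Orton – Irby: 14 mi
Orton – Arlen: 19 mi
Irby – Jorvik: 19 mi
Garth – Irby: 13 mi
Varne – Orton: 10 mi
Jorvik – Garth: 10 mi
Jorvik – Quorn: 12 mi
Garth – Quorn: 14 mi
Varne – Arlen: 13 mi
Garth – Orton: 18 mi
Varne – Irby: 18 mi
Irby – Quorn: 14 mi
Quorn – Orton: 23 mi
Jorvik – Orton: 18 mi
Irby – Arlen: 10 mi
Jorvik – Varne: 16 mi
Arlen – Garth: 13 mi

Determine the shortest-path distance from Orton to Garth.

18 mi

Running Dijkstra from Orton:
Orton: 0
Varne: 10  (via Orton)
Irby: 14  (via Orton)
Jorvik: 18  (via Orton)
Garth: 18  (via Orton)
Shortest route: Orton → Garth = 18 mi.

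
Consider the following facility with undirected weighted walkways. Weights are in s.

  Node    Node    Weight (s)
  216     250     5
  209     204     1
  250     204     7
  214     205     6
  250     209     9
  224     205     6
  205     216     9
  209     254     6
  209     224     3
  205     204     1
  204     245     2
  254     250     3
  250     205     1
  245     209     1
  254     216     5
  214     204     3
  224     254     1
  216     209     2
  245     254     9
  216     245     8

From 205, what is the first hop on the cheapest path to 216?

Compare a few routes:
205–250–216: 1+5 = 6
205–204–245–209–216: 1+2+1+2 = 6
205–204–209–216: 1+1+2 = 4
The minimum is 4 s via 205–204–209–216.
So from 205 the first move is to 204.

204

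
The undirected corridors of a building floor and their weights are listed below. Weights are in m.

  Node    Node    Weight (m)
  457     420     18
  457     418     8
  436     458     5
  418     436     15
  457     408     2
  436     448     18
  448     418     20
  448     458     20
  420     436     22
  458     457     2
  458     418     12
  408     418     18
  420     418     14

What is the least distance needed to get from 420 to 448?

34 m

Candidate routes:
420 - 418 - 448: 14+20 = 34
420 - 436 - 448: 22+18 = 40
420 - 457 - 458 - 448: 18+2+20 = 40
The minimum is 34 m via 420 - 418 - 448.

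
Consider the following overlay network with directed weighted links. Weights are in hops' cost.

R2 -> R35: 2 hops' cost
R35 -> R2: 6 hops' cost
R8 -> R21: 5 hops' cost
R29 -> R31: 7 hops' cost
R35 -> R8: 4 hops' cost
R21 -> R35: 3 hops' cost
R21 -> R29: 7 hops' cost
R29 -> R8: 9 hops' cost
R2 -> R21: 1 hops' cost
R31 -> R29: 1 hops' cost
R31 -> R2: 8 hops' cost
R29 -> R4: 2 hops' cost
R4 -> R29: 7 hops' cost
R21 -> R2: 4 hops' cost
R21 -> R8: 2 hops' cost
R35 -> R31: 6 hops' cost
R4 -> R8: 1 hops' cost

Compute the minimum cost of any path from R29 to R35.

11 hops' cost

Enumerating some paths:
R29 → R4 → R8 → R21 → R35: 2+1+5+3 = 11
R29 → R4 → R8 → R21 → R2 → R35: 2+1+5+4+2 = 14
The minimum is 11 hops' cost via R29 → R4 → R8 → R21 → R35.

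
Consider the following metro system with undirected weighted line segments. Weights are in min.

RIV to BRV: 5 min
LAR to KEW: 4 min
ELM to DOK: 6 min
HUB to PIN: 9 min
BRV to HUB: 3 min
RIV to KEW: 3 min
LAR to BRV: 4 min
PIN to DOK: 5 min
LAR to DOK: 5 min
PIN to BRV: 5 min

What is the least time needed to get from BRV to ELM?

Settle nodes by increasing distance from BRV:
BRV: 0
HUB: 3  (via BRV)
LAR: 4  (via BRV)
RIV: 5  (via BRV)
PIN: 5  (via BRV)
KEW: 8  (via LAR)
DOK: 9  (via LAR)
ELM: 15  (via DOK)
Shortest route: BRV → LAR → DOK → ELM = 15 min.

15 min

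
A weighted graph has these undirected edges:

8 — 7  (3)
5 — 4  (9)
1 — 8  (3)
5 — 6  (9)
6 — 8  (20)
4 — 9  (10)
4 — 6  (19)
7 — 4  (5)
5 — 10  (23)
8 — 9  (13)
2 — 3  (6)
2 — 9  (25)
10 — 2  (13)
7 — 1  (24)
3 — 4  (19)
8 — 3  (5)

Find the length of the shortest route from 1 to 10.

27

Compare a few routes:
1 - 8 - 7 - 4 - 5 - 10: 3+3+5+9+23 = 43
1 - 7 - 8 - 3 - 2 - 10: 24+3+5+6+13 = 51
1 - 8 - 7 - 4 - 3 - 2 - 10: 3+3+5+19+6+13 = 49
1 - 8 - 3 - 2 - 10: 3+5+6+13 = 27
Cheapest is 1 - 8 - 3 - 2 - 10 at 27.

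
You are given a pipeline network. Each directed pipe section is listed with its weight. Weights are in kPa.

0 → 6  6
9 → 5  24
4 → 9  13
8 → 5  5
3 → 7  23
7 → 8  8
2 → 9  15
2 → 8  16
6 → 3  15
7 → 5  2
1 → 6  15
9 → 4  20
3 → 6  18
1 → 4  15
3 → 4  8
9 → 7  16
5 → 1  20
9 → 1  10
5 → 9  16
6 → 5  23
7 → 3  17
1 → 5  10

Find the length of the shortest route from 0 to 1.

49 kPa

Running Dijkstra from 0:
0: 0
6: 6  (via 0)
3: 21  (via 6)
4: 29  (via 3)
5: 29  (via 6)
9: 42  (via 4)
7: 44  (via 3)
1: 49  (via 5)
Shortest route: 0–6–5–1 = 49 kPa.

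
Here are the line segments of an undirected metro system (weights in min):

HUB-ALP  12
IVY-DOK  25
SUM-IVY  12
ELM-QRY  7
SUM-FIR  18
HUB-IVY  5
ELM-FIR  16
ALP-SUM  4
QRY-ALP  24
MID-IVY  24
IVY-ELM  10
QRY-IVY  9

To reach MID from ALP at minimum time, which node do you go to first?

SUM

Candidate routes:
ALP–HUB–IVY–MID: 12+5+24 = 41
ALP–SUM–IVY–MID: 4+12+24 = 40
ALP–QRY–IVY–MID: 24+9+24 = 57
ALP–QRY–ELM–IVY–MID: 24+7+10+24 = 65
Cheapest is ALP–SUM–IVY–MID at 40 min.
So from ALP the first move is to SUM.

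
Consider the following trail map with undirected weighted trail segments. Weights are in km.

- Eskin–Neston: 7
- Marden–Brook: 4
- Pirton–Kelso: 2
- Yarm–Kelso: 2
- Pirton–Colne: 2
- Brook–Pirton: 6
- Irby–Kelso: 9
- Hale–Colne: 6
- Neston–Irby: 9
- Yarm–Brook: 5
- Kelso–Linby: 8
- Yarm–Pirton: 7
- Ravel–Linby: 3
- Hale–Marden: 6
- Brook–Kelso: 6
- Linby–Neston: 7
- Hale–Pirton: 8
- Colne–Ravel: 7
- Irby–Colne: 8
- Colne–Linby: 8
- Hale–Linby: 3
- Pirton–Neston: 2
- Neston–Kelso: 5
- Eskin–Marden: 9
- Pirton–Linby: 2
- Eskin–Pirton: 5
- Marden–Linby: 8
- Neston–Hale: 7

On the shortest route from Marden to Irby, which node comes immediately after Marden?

Enumerating some paths:
Marden - Brook - Pirton - Colne - Irby: 4+6+2+8 = 20
Marden - Brook - Yarm - Kelso - Irby: 4+5+2+9 = 20
Marden - Linby - Pirton - Colne - Irby: 8+2+2+8 = 20
Marden - Brook - Kelso - Irby: 4+6+9 = 19
The minimum is 19 km via Marden - Brook - Kelso - Irby.
So from Marden the first move is to Brook.

Brook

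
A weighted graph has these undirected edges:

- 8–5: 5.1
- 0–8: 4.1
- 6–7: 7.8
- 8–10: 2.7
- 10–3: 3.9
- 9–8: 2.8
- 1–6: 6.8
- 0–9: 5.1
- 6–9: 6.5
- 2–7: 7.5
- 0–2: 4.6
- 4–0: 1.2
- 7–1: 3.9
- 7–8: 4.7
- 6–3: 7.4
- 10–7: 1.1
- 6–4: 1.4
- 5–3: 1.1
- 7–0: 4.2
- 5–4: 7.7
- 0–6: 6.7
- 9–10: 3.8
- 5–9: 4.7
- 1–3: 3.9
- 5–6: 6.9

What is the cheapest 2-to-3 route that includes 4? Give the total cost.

14.6

Best 2 to 4: 2–0–4 costing 5.8
Best 4 to 3: 4–6–3 costing 8.8
Total via 4: 5.8 + 8.8 = 14.6.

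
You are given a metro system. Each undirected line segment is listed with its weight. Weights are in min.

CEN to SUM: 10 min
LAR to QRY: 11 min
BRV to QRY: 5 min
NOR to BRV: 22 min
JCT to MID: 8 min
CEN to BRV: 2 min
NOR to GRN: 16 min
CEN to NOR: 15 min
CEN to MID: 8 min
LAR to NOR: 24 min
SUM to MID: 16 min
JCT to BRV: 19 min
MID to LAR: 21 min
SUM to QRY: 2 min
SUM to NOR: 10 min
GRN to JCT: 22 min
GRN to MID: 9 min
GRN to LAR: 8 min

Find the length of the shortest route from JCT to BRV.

18 min

Compare a few routes:
JCT → MID → CEN → BRV: 8+8+2 = 18
JCT → MID → SUM → QRY → BRV: 8+16+2+5 = 31
JCT → BRV: 19 = 19
The minimum is 18 min via JCT → MID → CEN → BRV.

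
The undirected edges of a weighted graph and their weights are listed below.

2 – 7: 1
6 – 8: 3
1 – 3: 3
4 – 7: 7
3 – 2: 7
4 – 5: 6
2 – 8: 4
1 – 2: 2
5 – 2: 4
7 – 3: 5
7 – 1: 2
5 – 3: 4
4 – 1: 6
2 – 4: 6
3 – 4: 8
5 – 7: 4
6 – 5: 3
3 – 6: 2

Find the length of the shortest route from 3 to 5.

Compare a few routes:
3–1–2–5: 3+2+4 = 9
3–7–5: 5+4 = 9
3–5: 4 = 4
3–6–5: 2+3 = 5
The minimum is 4 via 3–5.

4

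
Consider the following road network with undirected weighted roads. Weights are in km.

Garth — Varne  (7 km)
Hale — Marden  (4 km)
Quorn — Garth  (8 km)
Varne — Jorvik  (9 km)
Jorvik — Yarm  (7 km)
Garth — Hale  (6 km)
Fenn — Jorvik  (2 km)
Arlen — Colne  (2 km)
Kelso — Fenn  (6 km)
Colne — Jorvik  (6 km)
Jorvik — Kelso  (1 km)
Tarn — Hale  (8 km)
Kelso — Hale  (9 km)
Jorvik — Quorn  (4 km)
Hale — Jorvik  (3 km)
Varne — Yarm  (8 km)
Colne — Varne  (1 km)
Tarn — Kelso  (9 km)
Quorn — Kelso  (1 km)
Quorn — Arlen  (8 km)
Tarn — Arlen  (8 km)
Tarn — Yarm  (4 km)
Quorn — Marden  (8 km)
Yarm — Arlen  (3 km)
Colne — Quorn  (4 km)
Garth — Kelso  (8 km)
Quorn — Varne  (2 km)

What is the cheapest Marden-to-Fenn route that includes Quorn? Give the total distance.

Best Marden to Quorn: Marden–Quorn costing 8
Shortest Quorn→Fenn: Quorn–Kelso–Jorvik–Fenn = 4
Total via Quorn: 8 + 4 = 12 km.

12 km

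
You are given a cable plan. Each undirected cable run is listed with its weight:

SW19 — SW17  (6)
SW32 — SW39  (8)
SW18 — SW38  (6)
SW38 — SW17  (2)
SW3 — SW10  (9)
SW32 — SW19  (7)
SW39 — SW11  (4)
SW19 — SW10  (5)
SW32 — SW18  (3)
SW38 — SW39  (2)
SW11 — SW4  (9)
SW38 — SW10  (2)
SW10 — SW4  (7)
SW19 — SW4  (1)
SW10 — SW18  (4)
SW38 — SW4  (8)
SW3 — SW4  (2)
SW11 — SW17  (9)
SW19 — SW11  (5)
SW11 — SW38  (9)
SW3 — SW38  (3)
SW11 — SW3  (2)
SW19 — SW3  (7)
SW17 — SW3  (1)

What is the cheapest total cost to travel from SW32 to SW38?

9

Compare a few routes:
SW32–SW19–SW4–SW3–SW17–SW38: 7+1+2+1+2 = 13
SW32–SW39–SW38: 8+2 = 10
SW32–SW18–SW38: 3+6 = 9
The minimum is 9 via SW32–SW18–SW38.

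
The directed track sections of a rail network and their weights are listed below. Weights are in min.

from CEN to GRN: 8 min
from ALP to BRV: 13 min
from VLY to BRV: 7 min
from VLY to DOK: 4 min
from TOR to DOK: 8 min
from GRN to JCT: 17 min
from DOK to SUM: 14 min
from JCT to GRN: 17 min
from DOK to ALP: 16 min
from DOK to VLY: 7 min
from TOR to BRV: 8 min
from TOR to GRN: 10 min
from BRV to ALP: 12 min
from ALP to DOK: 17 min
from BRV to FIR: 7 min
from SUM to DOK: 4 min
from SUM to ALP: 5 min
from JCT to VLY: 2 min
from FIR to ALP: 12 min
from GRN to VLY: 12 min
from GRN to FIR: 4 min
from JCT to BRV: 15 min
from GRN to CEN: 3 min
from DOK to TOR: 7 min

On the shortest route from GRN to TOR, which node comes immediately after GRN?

VLY

Enumerating some paths:
GRN–JCT–VLY–DOK–TOR: 17+2+4+7 = 30
GRN–FIR–ALP–DOK–TOR: 4+12+17+7 = 40
GRN–VLY–BRV–ALP–DOK–TOR: 12+7+12+17+7 = 55
GRN–VLY–DOK–TOR: 12+4+7 = 23
The minimum is 23 min via GRN–VLY–DOK–TOR.
So from GRN the first move is to VLY.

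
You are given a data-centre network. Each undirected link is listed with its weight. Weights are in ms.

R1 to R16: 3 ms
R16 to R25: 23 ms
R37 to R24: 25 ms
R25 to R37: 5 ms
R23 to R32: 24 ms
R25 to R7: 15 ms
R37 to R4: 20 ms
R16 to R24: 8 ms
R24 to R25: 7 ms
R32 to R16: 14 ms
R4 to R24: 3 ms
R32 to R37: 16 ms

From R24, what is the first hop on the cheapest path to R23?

R16

Compare a few routes:
R24 → R16 → R32 → R23: 8+14+24 = 46
R24 → R25 → R37 → R32 → R23: 7+5+16+24 = 52
Cheapest is R24 → R16 → R32 → R23 at 46 ms.
So from R24 the first move is to R16.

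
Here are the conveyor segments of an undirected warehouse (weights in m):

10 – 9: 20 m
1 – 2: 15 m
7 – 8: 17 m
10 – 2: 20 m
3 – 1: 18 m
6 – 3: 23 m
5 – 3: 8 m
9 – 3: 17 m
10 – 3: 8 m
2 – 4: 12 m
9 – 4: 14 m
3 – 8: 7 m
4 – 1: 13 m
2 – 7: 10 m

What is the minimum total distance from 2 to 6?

51 m

Running Dijkstra from 2:
2: 0
7: 10  (via 2)
4: 12  (via 2)
1: 15  (via 2)
10: 20  (via 2)
9: 26  (via 4)
8: 27  (via 7)
3: 28  (via 10)
5: 36  (via 3)
6: 51  (via 3)
Shortest route: 2–10–3–6 = 51 m.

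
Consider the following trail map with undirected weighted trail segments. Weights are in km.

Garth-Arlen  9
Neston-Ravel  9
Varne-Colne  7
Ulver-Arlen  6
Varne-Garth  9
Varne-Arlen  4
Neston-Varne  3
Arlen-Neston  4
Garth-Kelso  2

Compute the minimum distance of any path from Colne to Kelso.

Candidate routes:
Colne - Varne - Garth - Kelso: 7+9+2 = 18
Colne - Varne - Neston - Arlen - Garth - Kelso: 7+3+4+9+2 = 25
Colne - Varne - Arlen - Garth - Kelso: 7+4+9+2 = 22
The minimum is 18 km via Colne - Varne - Garth - Kelso.

18 km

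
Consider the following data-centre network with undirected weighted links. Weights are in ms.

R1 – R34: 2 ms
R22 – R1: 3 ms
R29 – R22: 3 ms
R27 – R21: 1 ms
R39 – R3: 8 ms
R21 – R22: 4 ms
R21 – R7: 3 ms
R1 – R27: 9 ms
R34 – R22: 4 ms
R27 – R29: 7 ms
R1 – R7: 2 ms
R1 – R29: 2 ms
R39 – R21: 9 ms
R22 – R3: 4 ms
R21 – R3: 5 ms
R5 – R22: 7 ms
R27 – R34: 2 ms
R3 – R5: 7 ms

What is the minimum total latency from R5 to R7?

12 ms

Settle nodes by increasing distance from R5:
R5: 0
R22: 7  (via R5)
R3: 7  (via R5)
R29: 10  (via R22)
R1: 10  (via R22)
R34: 11  (via R22)
R21: 11  (via R22)
R27: 12  (via R21)
R7: 12  (via R1)
Shortest route: R5–R22–R1–R7 = 12 ms.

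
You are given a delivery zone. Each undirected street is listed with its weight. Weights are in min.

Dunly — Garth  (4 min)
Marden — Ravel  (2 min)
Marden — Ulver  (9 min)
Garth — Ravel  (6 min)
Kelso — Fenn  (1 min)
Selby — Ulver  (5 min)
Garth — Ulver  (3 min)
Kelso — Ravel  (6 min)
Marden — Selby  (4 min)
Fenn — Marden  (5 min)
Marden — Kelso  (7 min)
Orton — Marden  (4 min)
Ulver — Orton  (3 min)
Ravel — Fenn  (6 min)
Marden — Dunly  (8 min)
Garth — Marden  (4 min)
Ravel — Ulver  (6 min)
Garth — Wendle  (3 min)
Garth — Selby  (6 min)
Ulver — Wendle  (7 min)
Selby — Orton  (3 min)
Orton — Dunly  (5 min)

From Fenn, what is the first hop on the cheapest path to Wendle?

Candidate routes:
Fenn–Marden–Garth–Wendle: 5+4+3 = 12
Fenn–Ravel–Garth–Wendle: 6+6+3 = 15
Cheapest is Fenn–Marden–Garth–Wendle at 12 min.
So from Fenn the first move is to Marden.

Marden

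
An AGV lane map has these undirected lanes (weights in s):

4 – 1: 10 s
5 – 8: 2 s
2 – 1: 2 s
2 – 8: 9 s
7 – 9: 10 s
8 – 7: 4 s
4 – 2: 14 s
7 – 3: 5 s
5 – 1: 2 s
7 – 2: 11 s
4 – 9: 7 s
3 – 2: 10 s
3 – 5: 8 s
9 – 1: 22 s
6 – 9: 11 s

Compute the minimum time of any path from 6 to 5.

27 s

Candidate routes:
6–9–7–8–5: 11+10+4+2 = 27
6–9–7–3–5: 11+10+5+8 = 34
6–9–1–5: 11+22+2 = 35
6–9–4–1–5: 11+7+10+2 = 30
Cheapest is 6–9–7–8–5 at 27 s.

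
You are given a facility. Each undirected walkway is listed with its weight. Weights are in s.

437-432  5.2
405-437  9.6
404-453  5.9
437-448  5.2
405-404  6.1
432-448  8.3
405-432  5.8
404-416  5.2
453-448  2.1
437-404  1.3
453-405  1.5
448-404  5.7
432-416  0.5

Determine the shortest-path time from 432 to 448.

Shortest distances from 432:
432: 0
416: 0.5  (via 432)
437: 5.2  (via 432)
404: 5.7  (via 416)
405: 5.8  (via 432)
453: 7.3  (via 405)
448: 8.3  (via 432)
Shortest route: 432 → 448 = 8.3 s.

8.3 s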